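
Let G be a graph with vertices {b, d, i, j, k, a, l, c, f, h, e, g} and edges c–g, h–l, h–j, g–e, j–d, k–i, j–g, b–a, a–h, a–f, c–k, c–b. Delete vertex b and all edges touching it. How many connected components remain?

1

With b gone, the remaining components are: {a, c, d, e, f, g, h, i, j, k, l}.
That is 1 component.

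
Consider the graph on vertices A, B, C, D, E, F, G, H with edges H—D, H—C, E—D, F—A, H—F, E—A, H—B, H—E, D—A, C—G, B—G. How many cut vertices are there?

1

Removing H increases the component count from 1 to 2, so H is a cut vertex.
By contrast removing E leaves 1 component; it is not a cut vertex. No other vertex is a cut vertex either.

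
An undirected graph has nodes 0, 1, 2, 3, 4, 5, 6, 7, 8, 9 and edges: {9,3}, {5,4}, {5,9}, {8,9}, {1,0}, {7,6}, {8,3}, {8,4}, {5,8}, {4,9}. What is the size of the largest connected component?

5

2 is isolated — a component by itself.
Starting from 0 we can reach 0, 1. That is one component of size 2.
Starting from 6 we can reach 6, 7. That is one component of size 2.
Starting from 3 we can reach 3, 4, 5, 8, 9. That is one component of size 5.
The largest has 5 vertices.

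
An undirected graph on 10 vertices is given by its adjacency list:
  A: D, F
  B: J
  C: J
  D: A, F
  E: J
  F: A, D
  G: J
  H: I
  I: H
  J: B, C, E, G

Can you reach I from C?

No

The component containing C is {B, C, E, G, J}, and I is not in it.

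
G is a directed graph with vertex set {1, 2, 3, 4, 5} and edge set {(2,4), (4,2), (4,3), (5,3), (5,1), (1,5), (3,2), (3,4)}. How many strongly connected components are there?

2

{2, 3, 4} are all mutually reachable — one SCC of size 3.
{1, 5} are all mutually reachable — one SCC of size 2.
That gives 2 strongly connected components.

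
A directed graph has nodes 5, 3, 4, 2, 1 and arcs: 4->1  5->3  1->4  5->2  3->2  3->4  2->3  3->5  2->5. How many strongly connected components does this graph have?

{2, 3, 5} are all mutually reachable — one SCC of size 3.
{1, 4} are all mutually reachable — one SCC of size 2.
That gives 2 strongly connected components.

2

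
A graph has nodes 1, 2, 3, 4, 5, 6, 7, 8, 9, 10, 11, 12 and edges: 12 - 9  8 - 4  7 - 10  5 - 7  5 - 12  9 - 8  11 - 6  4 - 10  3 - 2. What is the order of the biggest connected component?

7

1 is isolated — a component by itself.
Starting from 2 we can reach 2, 3. That is one component of size 2.
Starting from 6 we can reach 6, 11. That is one component of size 2.
Starting from 4 we can reach 4, 5, 7, 8, 9, 10, 12. That is one component of size 7.
The largest has 7 vertices.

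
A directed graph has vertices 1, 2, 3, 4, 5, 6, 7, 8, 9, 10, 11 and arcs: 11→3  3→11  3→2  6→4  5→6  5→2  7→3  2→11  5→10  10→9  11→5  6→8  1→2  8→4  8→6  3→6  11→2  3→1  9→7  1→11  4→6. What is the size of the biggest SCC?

8

{1, 2, 3, 5, 7, 9, 10, 11} are all mutually reachable — one SCC of size 8.
{4, 6, 8} are all mutually reachable — one SCC of size 3.
The largest has 8 vertices.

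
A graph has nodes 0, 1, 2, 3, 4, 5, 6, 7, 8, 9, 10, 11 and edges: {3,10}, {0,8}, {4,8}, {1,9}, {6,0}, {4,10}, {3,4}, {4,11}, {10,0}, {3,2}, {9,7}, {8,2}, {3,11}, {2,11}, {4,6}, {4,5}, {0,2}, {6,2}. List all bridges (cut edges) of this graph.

1-9, 4-5, 7-9

The edges on the cycle 4-6-0-8-4 are not bridges since each lies on that cycle.
But removing 5—4 disconnects 5 from 4; removing 1—9 disconnects 1 from 9; removing 9—7 disconnects 9 from 7 — these are bridges.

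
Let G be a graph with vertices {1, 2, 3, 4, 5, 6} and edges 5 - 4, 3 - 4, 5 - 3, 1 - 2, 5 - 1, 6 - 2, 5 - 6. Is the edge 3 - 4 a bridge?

After removing 3 - 4, the path 3-5-4 still connects them, so the edge is not a bridge.

No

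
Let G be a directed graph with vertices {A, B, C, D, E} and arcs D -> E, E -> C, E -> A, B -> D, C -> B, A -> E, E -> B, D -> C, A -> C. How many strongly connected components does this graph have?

{A, B, C, D, E} are all mutually reachable — one SCC of size 5.
That gives 1 strongly connected component.

1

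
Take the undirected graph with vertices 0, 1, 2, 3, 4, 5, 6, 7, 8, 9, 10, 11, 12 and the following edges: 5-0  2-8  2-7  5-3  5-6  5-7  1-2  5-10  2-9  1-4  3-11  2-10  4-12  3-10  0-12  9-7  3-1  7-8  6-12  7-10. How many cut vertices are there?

1

Removing 3 increases the component count from 1 to 2, so 3 is a cut vertex.
By contrast removing 12 leaves 1 component; it is not a cut vertex. No other vertex is a cut vertex either.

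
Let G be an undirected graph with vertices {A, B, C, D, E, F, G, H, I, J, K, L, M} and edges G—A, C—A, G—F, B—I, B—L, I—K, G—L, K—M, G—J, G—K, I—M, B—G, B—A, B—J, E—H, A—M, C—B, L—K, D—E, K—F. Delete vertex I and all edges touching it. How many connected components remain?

2

With I gone, the remaining components are: {D, E, H}; {A, B, C, F, G, J, K, L, M}.
That is 2 components.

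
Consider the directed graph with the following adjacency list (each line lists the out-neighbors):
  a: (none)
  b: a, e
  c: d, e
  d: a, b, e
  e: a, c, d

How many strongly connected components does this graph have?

2

{b, c, d, e} are all mutually reachable — one SCC of size 4.
{a} is an SCC by itself.
That gives 2 strongly connected components.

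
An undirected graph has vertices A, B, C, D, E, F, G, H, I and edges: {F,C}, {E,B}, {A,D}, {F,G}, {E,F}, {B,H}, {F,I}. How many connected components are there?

2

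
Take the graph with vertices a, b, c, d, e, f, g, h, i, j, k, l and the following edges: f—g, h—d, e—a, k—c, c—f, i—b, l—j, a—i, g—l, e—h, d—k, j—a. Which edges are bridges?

The edges on the cycle e-h-d-k-c-f-g-l-j-a-e are not bridges since each lies on that cycle.
But removing i—b disconnects i from b; removing a—i disconnects a from i — these are bridges.

a-i, b-i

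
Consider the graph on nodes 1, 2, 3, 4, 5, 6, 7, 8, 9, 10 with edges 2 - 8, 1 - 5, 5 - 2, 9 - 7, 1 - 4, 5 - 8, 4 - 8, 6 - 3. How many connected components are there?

10 is isolated — a component by itself.
Starting from 3 we can reach 3, 6. That is one component of size 2.
Starting from 7 we can reach 7, 9. That is one component of size 2.
Starting from 1 we can reach 1, 2, 4, 5, 8. That is one component of size 5.
Total: 4 components.

4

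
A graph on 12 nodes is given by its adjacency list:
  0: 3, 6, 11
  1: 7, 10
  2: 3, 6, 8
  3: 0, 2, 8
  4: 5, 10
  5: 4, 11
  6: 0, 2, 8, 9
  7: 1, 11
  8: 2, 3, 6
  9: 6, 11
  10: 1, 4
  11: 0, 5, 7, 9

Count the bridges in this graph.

The edges on the cycle 3-8-2-3 are not bridges since each lies on that cycle.
Every edge lies on some cycle, so there are no bridges.

0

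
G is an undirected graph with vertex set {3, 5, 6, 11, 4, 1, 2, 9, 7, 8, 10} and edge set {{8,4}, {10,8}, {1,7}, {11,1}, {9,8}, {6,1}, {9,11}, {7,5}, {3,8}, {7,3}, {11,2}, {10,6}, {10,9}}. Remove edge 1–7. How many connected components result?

1

1 and 7 are still connected via 1-6-10-8-3-7, so the component count stays at 1.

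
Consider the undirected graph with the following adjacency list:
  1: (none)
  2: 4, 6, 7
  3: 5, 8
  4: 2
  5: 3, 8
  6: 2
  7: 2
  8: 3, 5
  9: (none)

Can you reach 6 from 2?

From 2 we can reach 2, 4, 6, 7, which includes 6.

Yes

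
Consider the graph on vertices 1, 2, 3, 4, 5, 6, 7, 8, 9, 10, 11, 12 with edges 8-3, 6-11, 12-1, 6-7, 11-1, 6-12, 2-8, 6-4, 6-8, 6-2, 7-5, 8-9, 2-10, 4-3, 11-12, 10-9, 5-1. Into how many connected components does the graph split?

Starting from 1 we can reach 1, 2, 3, 4, 5, 6, 7, 8, 9, 10, 11, 12. That is one component of size 12.
Total: 1 component.

1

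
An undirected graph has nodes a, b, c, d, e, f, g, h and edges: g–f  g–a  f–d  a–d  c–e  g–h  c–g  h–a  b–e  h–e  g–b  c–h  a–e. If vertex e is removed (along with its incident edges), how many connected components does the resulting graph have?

1

With e gone, the remaining components are: {a, b, c, d, f, g, h}.
That is 1 component.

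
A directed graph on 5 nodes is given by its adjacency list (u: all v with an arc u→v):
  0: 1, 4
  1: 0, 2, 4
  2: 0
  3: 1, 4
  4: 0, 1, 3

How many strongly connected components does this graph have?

1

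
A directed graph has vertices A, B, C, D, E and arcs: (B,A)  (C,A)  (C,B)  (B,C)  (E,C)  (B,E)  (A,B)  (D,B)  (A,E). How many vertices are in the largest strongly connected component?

4

{A, B, C, E} are all mutually reachable — one SCC of size 4.
{D} is an SCC by itself.
The largest has 4 vertices.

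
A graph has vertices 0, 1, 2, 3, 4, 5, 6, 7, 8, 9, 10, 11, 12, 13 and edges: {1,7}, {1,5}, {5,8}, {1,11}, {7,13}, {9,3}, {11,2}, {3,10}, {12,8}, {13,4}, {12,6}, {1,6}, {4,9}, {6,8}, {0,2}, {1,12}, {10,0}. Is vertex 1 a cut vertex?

Deleting 1 raises the number of components from 1 to 2, so 1 is a cut vertex.

Yes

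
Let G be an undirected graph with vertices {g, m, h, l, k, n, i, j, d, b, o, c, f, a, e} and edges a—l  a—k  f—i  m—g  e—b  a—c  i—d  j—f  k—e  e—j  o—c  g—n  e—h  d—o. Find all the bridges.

a-l, b-e, e-h, g-m, g-n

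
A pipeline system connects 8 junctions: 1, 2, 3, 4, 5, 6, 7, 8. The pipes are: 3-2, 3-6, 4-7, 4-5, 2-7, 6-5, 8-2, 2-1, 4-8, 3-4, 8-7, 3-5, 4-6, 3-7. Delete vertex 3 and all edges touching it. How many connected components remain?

1

With 3 gone, the remaining components are: {1, 2, 4, 5, 6, 7, 8}.
That is 1 component.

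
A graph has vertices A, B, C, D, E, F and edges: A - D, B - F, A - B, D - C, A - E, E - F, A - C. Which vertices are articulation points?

A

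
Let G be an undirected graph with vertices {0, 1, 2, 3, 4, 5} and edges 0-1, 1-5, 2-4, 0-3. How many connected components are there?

2

Starting from 2 we can reach 2, 4. That is one component of size 2.
Starting from 0 we can reach 0, 1, 3, 5. That is one component of size 4.
Total: 2 components.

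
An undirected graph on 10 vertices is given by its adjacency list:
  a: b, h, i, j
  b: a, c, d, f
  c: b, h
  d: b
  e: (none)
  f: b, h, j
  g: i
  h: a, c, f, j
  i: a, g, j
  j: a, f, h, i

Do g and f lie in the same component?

From g we can reach a, b, c, d, f, g, h, i, j, which includes f.

Yes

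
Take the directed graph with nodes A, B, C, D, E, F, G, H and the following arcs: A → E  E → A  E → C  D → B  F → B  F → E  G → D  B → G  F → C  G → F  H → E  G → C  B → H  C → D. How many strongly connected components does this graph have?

{A, B, C, D, E, F, G, H} are all mutually reachable — one SCC of size 8.
That gives 1 strongly connected component.

1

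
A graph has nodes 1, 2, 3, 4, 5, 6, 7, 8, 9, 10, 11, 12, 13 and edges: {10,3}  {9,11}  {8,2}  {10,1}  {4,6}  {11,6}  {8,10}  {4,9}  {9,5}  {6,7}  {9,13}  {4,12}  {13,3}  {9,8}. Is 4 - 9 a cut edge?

After removing 4 - 9, the path 4-6-11-9 still connects them, so the edge is not a bridge.

No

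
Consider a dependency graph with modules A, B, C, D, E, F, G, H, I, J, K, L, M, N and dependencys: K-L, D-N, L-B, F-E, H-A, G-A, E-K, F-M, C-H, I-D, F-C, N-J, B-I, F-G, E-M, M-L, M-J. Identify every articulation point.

Removing F increases the component count from 1 to 2, so F is a cut vertex.
By contrast removing D leaves 1 component; it is not a cut vertex. No other vertex is a cut vertex either.

F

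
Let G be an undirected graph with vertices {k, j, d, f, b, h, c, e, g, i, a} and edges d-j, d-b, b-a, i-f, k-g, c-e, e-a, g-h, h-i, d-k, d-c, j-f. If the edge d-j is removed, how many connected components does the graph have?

1

d and j are still connected via d-k-g-h-i-f-j, so the component count stays at 1.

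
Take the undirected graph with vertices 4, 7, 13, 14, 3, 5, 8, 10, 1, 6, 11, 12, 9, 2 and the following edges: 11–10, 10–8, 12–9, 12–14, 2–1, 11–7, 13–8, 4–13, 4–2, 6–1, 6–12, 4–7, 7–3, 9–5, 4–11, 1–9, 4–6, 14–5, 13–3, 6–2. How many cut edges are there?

0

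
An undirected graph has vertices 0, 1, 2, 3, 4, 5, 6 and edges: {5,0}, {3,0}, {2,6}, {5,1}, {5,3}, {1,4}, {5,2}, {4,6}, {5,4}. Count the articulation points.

Removing 5 increases the component count from 1 to 2, so 5 is a cut vertex.
By contrast removing 6 leaves 1 component; it is not a cut vertex. No other vertex is a cut vertex either.

1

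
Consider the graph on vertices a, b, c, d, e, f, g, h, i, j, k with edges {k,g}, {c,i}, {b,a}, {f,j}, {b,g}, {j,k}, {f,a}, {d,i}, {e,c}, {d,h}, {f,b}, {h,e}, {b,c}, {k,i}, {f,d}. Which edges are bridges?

The edges on the cycle f-b-a-f are not bridges since each lies on that cycle.
Every edge lies on some cycle, so there are no bridges.

none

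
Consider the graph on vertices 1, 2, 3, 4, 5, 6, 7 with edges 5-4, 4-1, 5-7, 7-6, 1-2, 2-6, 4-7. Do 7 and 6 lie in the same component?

Yes

From 7 we can reach 1, 2, 4, 5, 6, 7, which includes 6.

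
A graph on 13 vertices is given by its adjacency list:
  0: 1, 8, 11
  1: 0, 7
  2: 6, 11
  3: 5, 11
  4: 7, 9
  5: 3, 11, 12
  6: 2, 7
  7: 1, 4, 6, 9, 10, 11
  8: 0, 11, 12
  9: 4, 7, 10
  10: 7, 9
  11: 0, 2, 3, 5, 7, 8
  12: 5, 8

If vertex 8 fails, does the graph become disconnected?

Deleting 8 leaves 1 component (was 1) (its neighbors 0, 11, 12 remain connected to each other), so 8 is not a cut vertex.

No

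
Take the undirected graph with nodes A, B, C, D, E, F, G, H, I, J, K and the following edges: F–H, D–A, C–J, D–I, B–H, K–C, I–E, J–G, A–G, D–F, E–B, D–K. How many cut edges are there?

0

The edges on the cycle D-I-E-B-H-F-D are not bridges since each lies on that cycle.
Every edge lies on some cycle, so there are no bridges.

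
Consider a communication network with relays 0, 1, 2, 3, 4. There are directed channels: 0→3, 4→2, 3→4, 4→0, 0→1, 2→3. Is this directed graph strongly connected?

No

There is no directed path from 1 to 4, so the graph is not strongly connected.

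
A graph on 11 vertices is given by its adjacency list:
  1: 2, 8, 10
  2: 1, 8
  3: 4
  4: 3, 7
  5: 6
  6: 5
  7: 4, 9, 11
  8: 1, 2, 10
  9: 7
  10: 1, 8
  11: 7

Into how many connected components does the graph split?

Starting from 5 we can reach 5, 6. That is one component of size 2.
Starting from 1 we can reach 1, 2, 8, 10. That is one component of size 4.
Starting from 3 we can reach 3, 4, 7, 9, 11. That is one component of size 5.
Total: 3 components.

3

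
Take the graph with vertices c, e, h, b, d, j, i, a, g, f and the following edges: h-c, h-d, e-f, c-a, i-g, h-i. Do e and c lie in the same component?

The component containing e is {e, f}, and c is not in it.

No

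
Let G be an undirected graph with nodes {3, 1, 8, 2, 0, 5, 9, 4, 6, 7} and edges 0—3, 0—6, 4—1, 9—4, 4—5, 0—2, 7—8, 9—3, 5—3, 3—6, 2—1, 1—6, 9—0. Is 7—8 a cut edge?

Removing 7—8 leaves no path between 7 and 8: the component count goes from 2 to 3. So it is a bridge.

Yes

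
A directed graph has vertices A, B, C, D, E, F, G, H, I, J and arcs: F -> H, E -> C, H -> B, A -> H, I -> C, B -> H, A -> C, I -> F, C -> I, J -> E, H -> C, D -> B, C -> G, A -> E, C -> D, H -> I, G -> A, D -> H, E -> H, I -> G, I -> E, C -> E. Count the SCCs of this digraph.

{A, B, C, D, E, F, G, H, I} are all mutually reachable — one SCC of size 9.
{J} is an SCC by itself.
That gives 2 strongly connected components.

2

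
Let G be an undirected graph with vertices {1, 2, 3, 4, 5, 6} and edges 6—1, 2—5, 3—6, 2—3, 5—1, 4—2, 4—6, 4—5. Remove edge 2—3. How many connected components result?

2 and 3 are still connected via 2-4-6-3, so the component count stays at 1.

1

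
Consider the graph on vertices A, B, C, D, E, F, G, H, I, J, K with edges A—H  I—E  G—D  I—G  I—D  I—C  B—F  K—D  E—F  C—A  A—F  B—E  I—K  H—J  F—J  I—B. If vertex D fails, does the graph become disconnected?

No

Deleting D leaves 1 component (was 1) (its neighbors G, I, K remain connected to each other), so D is not a cut vertex.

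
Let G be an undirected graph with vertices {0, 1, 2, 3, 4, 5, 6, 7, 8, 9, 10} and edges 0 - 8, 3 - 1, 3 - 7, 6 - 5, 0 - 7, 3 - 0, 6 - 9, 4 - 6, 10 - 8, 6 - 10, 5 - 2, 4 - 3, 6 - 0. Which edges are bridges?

The edges on the cycle 6-0-8-10-6 are not bridges since each lies on that cycle.
But removing 5 - 2 disconnects 5 from 2; removing 9 - 6 disconnects 9 from 6; removing 3 - 1 disconnects 3 from 1; removing 5 - 6 disconnects 5 from 6 — these are bridges.

1-3, 2-5, 5-6, 6-9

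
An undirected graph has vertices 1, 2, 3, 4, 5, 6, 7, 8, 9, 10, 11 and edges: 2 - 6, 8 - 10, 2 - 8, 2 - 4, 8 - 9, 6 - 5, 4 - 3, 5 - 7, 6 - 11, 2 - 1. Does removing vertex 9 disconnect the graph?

No

Deleting 9 leaves 1 component (was 1), so 9 is not a cut vertex.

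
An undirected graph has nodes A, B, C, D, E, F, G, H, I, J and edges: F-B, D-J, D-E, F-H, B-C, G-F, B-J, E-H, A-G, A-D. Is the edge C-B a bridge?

Removing C-B leaves no path between C and B: the component count goes from 2 to 3. So it is a bridge.

Yes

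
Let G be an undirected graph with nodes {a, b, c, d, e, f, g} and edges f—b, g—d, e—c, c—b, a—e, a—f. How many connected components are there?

2

Starting from d we can reach d, g. That is one component of size 2.
Starting from a we can reach a, b, c, e, f. That is one component of size 5.
Total: 2 components.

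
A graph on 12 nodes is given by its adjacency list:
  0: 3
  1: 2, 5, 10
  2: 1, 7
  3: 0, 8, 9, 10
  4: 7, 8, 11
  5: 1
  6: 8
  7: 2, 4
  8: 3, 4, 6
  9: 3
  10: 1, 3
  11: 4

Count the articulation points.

Removing 1 increases the component count from 1 to 2, so 1 is a cut vertex.
Removing 3 increases the component count from 1 to 3, so 3 is a cut vertex.
Removing 4 increases the component count from 1 to 2, so 4 is a cut vertex.
Likewise 8 is a cut vertex.
By contrast removing 10 leaves 1 component; it is not a cut vertex. No other vertex is a cut vertex either.

4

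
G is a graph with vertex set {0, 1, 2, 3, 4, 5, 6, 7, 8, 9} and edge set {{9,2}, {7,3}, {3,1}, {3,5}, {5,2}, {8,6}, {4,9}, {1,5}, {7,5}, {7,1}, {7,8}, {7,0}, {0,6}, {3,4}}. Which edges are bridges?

none

The edges on the cycle 7-0-6-8-7 are not bridges since each lies on that cycle.
Every edge lies on some cycle, so there are no bridges.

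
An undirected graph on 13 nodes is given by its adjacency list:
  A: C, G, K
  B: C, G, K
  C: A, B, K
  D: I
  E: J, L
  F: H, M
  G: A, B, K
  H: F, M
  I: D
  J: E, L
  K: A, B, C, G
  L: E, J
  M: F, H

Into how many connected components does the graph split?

Starting from D we can reach D, I. That is one component of size 2.
Starting from F we can reach F, H, M. That is one component of size 3.
Starting from E we can reach E, J, L. That is one component of size 3.
Starting from A we can reach A, B, C, G, K. That is one component of size 5.
Total: 4 components.

4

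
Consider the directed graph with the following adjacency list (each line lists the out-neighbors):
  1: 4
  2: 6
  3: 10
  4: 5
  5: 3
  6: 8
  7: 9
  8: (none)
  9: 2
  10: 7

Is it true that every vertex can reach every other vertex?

There is no directed path from 2 to 3, so the graph is not strongly connected.

No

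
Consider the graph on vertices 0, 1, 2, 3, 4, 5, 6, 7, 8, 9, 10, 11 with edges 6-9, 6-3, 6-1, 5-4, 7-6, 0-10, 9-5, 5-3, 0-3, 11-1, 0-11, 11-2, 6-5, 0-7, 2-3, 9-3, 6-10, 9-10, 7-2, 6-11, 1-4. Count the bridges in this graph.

0

The edges on the cycle 6-9-5-3-6 are not bridges since each lies on that cycle.
Every edge lies on some cycle, so there are no bridges.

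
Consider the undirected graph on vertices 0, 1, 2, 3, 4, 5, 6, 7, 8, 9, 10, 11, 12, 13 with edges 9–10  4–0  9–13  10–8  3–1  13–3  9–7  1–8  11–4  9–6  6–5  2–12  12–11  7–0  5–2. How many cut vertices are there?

Removing 9 increases the component count from 1 to 2, so 9 is a cut vertex.
By contrast removing 1 leaves 1 component; it is not a cut vertex. No other vertex is a cut vertex either.

1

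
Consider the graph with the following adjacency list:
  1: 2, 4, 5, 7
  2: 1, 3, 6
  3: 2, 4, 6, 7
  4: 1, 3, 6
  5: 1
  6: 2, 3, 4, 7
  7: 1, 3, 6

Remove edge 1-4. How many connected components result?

1 and 4 are still connected via 1-7-6-4, so the component count stays at 1.

1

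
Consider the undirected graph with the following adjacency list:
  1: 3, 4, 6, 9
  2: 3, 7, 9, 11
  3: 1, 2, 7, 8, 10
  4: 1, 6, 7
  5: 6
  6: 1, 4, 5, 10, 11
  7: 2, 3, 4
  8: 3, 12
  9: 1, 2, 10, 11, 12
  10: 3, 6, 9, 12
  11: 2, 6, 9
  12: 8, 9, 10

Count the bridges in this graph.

1

The edges on the cycle 3-1-4-6-11-2-3 are not bridges since each lies on that cycle.
But removing 5-6 disconnects 5 from 6 — this is a bridge.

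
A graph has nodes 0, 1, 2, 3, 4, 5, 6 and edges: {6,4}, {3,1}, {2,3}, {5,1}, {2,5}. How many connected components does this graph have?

3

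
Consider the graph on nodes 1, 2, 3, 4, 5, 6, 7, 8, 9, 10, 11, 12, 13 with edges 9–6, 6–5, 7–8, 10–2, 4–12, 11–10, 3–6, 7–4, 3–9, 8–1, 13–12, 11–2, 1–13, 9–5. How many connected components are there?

3

Starting from 2 we can reach 2, 10, 11. That is one component of size 3.
Starting from 3 we can reach 3, 5, 6, 9. That is one component of size 4.
Starting from 1 we can reach 1, 4, 7, 8, 12, 13. That is one component of size 6.
Total: 3 components.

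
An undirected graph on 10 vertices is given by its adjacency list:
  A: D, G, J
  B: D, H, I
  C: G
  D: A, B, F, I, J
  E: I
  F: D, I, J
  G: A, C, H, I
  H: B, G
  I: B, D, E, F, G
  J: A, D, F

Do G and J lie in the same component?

Yes

From G we can reach A, B, C, D, E, F, G, H, I, J, which includes J.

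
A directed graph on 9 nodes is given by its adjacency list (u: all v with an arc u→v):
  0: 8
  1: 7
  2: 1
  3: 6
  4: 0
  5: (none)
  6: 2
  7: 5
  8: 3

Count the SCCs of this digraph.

9

{7} is an SCC by itself.
{6} is an SCC by itself.
{0} is an SCC by itself.
{5} is an SCC by itself.
{3} is an SCC by itself.
(and 4 more singleton SCCs)
That gives 9 strongly connected components.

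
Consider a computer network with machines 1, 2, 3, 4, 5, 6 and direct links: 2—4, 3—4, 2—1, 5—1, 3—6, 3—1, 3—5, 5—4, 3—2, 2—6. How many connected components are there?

Starting from 1 we can reach 1, 2, 3, 4, 5, 6. That is one component of size 6.
Total: 1 component.

1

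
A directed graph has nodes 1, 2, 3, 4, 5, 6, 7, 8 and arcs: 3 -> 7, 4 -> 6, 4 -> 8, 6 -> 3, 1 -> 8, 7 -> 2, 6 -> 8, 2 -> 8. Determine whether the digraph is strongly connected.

There is no directed path from 1 to 2, so the graph is not strongly connected.

No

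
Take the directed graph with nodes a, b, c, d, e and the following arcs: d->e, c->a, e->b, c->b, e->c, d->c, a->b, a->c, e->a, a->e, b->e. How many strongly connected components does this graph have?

2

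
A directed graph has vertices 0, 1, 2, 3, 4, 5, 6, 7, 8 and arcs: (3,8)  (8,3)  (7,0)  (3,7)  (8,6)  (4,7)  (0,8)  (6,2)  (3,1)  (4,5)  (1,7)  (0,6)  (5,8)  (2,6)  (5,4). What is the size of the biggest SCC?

5

{0, 1, 3, 7, 8} are all mutually reachable — one SCC of size 5.
{2, 6} are all mutually reachable — one SCC of size 2.
{4, 5} are all mutually reachable — one SCC of size 2.
The largest has 5 vertices.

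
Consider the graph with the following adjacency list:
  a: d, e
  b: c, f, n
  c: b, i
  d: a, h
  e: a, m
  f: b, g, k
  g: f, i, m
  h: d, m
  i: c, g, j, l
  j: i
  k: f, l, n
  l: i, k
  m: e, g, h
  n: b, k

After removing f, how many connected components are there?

With f gone, the remaining components are: {a, b, c, d, e, g, h, i, j, k, l, m, n}.
That is 1 component.

1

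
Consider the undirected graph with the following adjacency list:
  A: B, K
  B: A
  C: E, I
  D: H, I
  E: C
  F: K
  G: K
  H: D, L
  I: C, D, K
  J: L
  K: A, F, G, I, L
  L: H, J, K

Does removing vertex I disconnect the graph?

Yes

Deleting I raises the number of components from 1 to 2, so I is a cut vertex.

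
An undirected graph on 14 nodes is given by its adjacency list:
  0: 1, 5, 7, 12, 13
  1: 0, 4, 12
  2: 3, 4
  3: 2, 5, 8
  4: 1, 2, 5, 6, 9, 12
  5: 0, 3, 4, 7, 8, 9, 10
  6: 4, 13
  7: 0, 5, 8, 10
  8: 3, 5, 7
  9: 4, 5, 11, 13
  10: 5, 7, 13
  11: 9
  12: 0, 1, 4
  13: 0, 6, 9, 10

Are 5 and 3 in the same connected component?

Yes

From 5 we can reach 0, 1, 2, 3, 4, 5, 6, 7, 8, 9, 10, 11, 12, 13, which includes 3.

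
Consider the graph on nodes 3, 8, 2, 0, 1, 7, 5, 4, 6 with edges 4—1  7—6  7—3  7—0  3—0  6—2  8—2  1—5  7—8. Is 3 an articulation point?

Deleting 3 leaves 2 components (was 2), so 3 is not a cut vertex.

No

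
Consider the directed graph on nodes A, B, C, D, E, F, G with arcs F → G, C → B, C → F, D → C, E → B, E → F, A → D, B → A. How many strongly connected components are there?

4

{A, B, C, D} are all mutually reachable — one SCC of size 4.
{E} is an SCC by itself.
{F} is an SCC by itself.
{G} is an SCC by itself.
That gives 4 strongly connected components.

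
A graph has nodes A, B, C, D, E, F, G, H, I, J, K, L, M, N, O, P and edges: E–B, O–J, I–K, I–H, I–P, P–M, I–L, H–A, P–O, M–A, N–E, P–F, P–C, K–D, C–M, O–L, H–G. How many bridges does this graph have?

The edges on the cycle I-H-A-M-P-I are not bridges since each lies on that cycle.
But removing F–P disconnects F from P; removing H–G disconnects H from G; removing N–E disconnects N from E; removing J–O disconnects J from O — these are bridges.
In total 7 edges are bridges.

7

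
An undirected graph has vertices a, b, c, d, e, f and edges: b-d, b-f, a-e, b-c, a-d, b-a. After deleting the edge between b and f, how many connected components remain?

2

Before removal there is 1 component.
b-f is a bridge — removing it separates b's side from f's side.
After removal: 2 components.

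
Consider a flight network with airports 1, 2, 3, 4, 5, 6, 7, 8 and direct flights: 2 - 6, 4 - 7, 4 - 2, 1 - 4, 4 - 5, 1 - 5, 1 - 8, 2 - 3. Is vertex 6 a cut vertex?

Deleting 6 leaves 1 component (was 1), so 6 is not a cut vertex.

No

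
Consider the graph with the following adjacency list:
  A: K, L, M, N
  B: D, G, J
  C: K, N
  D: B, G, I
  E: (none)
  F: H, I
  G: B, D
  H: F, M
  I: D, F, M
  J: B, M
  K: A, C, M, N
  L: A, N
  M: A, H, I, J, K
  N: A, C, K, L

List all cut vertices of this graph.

M

Removing M increases the component count from 2 to 3, so M is a cut vertex.
By contrast removing J leaves 2 components; it is not a cut vertex. No other vertex is a cut vertex either.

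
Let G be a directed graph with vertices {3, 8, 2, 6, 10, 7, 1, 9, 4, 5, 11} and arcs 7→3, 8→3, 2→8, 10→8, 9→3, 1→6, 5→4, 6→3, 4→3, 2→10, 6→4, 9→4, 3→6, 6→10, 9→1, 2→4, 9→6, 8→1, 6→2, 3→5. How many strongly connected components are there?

4

{1, 2, 3, 4, 5, 6, 8, 10} are all mutually reachable — one SCC of size 8.
{9} is an SCC by itself.
{7} is an SCC by itself.
{11} is an SCC by itself.
That gives 4 strongly connected components.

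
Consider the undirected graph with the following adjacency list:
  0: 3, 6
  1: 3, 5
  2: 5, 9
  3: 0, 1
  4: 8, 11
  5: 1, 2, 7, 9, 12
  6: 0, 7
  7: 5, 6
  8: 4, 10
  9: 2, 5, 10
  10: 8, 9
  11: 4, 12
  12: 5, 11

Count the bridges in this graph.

The edges on the cycle 5-2-9-5 are not bridges since each lies on that cycle.
Every edge lies on some cycle, so there are no bridges.

0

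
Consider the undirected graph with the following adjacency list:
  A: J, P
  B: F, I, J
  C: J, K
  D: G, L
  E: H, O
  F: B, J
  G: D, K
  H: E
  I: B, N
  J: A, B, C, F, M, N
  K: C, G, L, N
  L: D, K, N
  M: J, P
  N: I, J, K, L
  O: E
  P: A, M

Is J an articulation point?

Deleting J raises the number of components from 2 to 3, so J is a cut vertex.

Yes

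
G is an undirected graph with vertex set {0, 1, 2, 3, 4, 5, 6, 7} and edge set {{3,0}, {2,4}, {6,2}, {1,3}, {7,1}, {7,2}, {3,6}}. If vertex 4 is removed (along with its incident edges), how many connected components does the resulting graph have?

2

With 4 gone, the remaining components are: {5}; {0, 1, 2, 3, 6, 7}.
That is 2 components.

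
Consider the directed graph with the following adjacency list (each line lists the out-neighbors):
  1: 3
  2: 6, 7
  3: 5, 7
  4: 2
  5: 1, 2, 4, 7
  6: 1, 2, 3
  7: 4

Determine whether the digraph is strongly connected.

From 7 we can reach every vertex (1, 2, 3, 4, 5, 6, 7), and every vertex can reach 7 (1, 2, 3, 4, 5, 6, 7). So the whole graph is one strongly connected component.

Yes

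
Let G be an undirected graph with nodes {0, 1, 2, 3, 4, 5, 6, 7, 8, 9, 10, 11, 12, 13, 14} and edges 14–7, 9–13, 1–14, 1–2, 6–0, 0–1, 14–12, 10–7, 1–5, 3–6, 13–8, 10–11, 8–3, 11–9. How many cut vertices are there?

2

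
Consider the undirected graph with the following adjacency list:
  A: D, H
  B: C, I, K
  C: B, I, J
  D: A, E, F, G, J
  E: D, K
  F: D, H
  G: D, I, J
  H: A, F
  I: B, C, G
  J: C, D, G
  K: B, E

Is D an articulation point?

Deleting D raises the number of components from 1 to 2, so D is a cut vertex.

Yes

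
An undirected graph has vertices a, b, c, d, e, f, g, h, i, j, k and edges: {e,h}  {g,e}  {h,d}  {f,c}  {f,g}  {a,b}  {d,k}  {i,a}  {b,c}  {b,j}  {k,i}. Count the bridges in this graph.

1

The edges on the cycle f-g-e-h-d-k-i-a-b-c-f are not bridges since each lies on that cycle.
But removing b-j disconnects b from j — this is a bridge.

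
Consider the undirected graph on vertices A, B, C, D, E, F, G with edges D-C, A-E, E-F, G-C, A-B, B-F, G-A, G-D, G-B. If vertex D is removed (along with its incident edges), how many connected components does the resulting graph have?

1

With D gone, the remaining components are: {A, B, C, E, F, G}.
That is 1 component.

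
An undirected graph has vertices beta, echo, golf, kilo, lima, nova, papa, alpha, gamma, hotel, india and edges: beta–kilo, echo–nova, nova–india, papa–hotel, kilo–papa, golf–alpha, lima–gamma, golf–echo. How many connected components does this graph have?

3

Starting from lima we can reach lima, gamma. That is one component of size 2.
Starting from beta we can reach beta, kilo, papa, hotel. That is one component of size 4.
Starting from echo we can reach echo, golf, nova, alpha, india. That is one component of size 5.
Total: 3 components.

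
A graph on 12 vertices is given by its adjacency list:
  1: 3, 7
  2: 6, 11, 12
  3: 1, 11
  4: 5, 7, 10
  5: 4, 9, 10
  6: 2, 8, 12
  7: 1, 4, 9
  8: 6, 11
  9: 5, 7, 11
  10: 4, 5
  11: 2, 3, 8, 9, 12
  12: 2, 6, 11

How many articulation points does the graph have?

1

Removing 11 increases the component count from 1 to 2, so 11 is a cut vertex.
By contrast removing 7 leaves 1 component; it is not a cut vertex. No other vertex is a cut vertex either.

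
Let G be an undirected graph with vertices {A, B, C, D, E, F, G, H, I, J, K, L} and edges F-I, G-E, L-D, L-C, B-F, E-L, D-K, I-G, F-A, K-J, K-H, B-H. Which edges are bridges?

The edges on the cycle B-F-I-G-E-L-D-K-H-B are not bridges since each lies on that cycle.
But removing F-A disconnects F from A; removing C-L disconnects C from L; removing J-K disconnects J from K — these are bridges.

A-F, C-L, J-K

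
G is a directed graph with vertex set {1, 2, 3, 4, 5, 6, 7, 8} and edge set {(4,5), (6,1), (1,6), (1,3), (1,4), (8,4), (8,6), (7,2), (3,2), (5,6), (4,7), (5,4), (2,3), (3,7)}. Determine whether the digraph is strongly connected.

There is no directed path from 1 to 8, so the graph is not strongly connected.

No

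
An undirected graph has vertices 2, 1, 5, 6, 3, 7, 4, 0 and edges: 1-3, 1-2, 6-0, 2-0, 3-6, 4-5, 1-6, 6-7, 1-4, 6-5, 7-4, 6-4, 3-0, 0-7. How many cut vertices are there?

Removing 0, for instance, still leaves 1 component. No single vertex removal increases the component count — the graph has no articulation points.

0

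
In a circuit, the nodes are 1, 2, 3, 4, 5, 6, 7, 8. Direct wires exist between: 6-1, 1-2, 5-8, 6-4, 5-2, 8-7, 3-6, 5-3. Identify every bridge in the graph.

4-6, 5-8, 7-8

The edges on the cycle 5-3-6-1-2-5 are not bridges since each lies on that cycle.
But removing 8-7 disconnects 8 from 7; removing 6-4 disconnects 6 from 4; removing 5-8 disconnects 5 from 8 — these are bridges.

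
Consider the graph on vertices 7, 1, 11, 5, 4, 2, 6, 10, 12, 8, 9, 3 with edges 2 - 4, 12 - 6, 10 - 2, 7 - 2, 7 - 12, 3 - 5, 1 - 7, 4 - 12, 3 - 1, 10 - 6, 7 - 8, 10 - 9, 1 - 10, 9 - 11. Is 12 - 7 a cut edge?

No

After removing 12 - 7, the path 12-4-2-7 still connects them, so the edge is not a bridge.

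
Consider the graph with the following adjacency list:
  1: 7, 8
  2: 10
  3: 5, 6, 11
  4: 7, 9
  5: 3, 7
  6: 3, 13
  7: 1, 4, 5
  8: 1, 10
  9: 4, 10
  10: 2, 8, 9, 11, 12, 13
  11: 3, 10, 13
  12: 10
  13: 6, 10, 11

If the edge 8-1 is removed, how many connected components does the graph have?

1

8 and 1 are still connected via 8-10-9-4-7-1, so the component count stays at 1.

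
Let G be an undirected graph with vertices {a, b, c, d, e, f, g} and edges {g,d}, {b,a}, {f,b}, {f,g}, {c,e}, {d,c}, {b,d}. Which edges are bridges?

The edges on the cycle f-g-d-b-f are not bridges since each lies on that cycle.
But removing d-c disconnects d from c; removing e-c disconnects e from c; removing b-a disconnects b from a — these are bridges.

a-b, c-d, c-e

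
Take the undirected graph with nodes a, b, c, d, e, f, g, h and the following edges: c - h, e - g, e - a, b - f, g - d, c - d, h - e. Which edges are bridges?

a-e, b-f

The edges on the cycle c-h-e-g-d-c are not bridges since each lies on that cycle.
But removing b - f disconnects b from f; removing e - a disconnects e from a — these are bridges.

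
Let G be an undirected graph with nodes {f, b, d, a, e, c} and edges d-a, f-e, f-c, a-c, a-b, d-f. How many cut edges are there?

The edges on the cycle d-f-c-a-d are not bridges since each lies on that cycle.
But removing e-f disconnects e from f; removing a-b disconnects a from b — these are bridges.
That makes 2 bridges.

2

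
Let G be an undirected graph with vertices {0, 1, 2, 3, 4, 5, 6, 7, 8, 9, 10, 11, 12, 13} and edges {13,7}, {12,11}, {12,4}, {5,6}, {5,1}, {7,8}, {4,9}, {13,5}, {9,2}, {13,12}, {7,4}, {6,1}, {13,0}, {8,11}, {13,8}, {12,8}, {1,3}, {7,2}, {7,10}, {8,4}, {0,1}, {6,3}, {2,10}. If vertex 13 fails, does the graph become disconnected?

Deleting 13 raises the number of components from 1 to 2, so 13 is a cut vertex.

Yes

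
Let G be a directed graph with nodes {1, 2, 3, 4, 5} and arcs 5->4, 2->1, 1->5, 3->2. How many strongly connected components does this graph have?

{2} is an SCC by itself.
{3} is an SCC by itself.
{4} is an SCC by itself.
{5} is an SCC by itself.
{1} is an SCC by itself.
That gives 5 strongly connected components.

5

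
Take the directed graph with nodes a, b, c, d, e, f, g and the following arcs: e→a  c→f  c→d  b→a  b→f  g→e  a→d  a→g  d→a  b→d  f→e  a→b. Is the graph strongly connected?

There is no directed path from e to c, so the graph is not strongly connected.

No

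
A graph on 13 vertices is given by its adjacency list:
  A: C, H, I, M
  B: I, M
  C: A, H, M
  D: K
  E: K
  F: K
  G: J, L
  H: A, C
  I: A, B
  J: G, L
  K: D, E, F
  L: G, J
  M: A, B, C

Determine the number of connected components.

3

Starting from G we can reach G, J, L. That is one component of size 3.
Starting from D we can reach D, E, F, K. That is one component of size 4.
Starting from A we can reach A, B, C, H, I, M. That is one component of size 6.
Total: 3 components.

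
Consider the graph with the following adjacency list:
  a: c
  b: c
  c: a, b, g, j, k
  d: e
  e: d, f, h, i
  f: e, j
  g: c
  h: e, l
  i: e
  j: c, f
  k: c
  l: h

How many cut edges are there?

11

removing e-h disconnects e from h; removing c-b disconnects c from b; removing e-i disconnects e from i; removing c-k disconnects c from k — these are bridges.
In total 11 edges are bridges.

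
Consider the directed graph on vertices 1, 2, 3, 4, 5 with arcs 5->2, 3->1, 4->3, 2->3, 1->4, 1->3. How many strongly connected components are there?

3

{1, 3, 4} are all mutually reachable — one SCC of size 3.
{2} is an SCC by itself.
{5} is an SCC by itself.
That gives 3 strongly connected components.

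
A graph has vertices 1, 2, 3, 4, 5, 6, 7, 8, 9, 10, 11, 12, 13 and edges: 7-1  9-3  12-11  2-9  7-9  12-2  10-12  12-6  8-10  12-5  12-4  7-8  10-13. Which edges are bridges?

1-7, 10-13, 11-12, 12-4, 12-5, 12-6, 3-9

The edges on the cycle 7-8-10-12-2-9-7 are not bridges since each lies on that cycle.
But removing 7-1 disconnects 7 from 1; removing 5-12 disconnects 5 from 12; removing 6-12 disconnects 6 from 12; removing 12-4 disconnects 12 from 4 — these are bridges.
In total 7 edges are bridges.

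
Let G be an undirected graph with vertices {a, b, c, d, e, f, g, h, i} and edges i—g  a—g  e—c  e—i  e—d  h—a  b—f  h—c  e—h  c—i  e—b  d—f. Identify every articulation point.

e

Removing e increases the component count from 1 to 2, so e is a cut vertex.
By contrast removing h leaves 1 component; it is not a cut vertex. No other vertex is a cut vertex either.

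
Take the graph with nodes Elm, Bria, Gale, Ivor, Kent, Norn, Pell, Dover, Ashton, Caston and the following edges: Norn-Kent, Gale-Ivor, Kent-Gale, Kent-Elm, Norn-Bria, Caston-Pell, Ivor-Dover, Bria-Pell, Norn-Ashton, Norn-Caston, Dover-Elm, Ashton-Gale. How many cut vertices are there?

Removing Norn increases the component count from 1 to 2, so Norn is a cut vertex.
By contrast removing Ivor leaves 1 component; it is not a cut vertex. No other vertex is a cut vertex either.

1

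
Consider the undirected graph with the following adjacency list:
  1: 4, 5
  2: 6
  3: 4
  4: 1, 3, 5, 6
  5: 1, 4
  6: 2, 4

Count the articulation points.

Removing 4 increases the component count from 1 to 3, so 4 is a cut vertex.
Removing 6 increases the component count from 1 to 2, so 6 is a cut vertex.
By contrast removing 3 leaves 1 component; it is not a cut vertex. No other vertex is a cut vertex either.

2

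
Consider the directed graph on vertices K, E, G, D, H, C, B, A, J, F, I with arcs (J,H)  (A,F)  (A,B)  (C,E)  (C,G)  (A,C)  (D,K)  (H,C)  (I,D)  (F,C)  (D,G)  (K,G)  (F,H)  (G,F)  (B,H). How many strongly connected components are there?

{C, F, G, H} are all mutually reachable — one SCC of size 4.
{E} is an SCC by itself.
{B} is an SCC by itself.
{D} is an SCC by itself.
{J} is an SCC by itself.
(and 3 more singleton SCCs)
That gives 8 strongly connected components.

8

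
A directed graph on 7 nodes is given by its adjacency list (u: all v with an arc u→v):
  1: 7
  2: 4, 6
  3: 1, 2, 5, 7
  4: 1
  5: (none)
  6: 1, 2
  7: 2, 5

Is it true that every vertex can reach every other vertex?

No

There is no directed path from 6 to 3, so the graph is not strongly connected.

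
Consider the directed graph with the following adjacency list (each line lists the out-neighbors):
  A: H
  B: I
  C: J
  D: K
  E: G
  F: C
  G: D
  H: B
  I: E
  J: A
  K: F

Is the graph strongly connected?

Yes

From B we can reach every vertex (A, B, C, D, E, F, G, H, I, J, K), and every vertex can reach B (A, B, C, D, E, F, G, H, I, J, K). So the whole graph is one strongly connected component.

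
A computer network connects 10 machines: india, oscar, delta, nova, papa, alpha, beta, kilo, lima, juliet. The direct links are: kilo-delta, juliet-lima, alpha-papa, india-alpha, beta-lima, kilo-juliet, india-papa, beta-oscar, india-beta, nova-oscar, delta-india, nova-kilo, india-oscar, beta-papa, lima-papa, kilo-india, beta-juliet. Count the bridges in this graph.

The edges on the cycle kilo-delta-india-kilo are not bridges since each lies on that cycle.
Every edge lies on some cycle, so there are no bridges.

0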